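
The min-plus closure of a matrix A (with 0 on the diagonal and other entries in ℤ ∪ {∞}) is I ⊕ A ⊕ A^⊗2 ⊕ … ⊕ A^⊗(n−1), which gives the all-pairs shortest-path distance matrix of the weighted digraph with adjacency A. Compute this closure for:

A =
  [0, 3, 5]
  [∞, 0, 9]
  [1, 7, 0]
Closure =
  [0, 3, 5]
  [10, 0, 9]
  [1, 4, 0]

This is the Floyd-Warshall all-pairs shortest-path computation. For each intermediate vertex k = 0, 1, …, 2, update dist[i][j] ← min(dist[i][j], dist[i][k] + dist[k][j]). The final matrix gives, for each (i, j), the minimum total weight of any directed path from i to j (possibly empty when i = j).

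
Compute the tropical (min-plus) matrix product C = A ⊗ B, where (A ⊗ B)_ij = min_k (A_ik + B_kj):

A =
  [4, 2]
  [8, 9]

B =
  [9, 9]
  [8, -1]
A ⊗ B =
  [10, 1]
  [17, 8]

Apply the min-plus product entry-by-entry:
  C[0][0] = min over k of (A[0][0] + B[0][0] = 4 + 9 = 13, A[0][1] + B[1][0] = 2 + 8 = 10) = 10 (attained at k = 1)
  C[0][1] = min over k of (A[0][0] + B[0][1] = 4 + 9 = 13, A[0][1] + B[1][1] = 2 + -1 = 1) = 1 (attained at k = 1)
  C[1][0] = min over k of (A[1][0] + B[0][0] = 8 + 9 = 17, A[1][1] + B[1][0] = 9 + 8 = 17) = 17 (attained at k = 0)
  C[1][1] = min over k of (A[1][0] + B[0][1] = 8 + 9 = 17, A[1][1] + B[1][1] = 9 + -1 = 8) = 8 (attained at k = 1)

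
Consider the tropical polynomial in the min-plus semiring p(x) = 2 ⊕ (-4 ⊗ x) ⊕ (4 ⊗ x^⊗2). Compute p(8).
p(8) = 2

A tropical monomial a ⊗ x^⊗i evaluates to a + i · x. Evaluating each term at x = 8:
  Term 0 contributes 2 + 0 · 8 = 2
  Term 1 contributes -4 + 1 · 8 = 4
  Term 2 contributes 4 + 2 · 8 = 20
p(8) = ⊕ of these = min[2, 4, 20] = 2.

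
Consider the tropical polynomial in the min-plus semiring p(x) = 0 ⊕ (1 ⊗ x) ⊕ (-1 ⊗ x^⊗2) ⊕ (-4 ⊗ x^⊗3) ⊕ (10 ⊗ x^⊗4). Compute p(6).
p(6) = 0

A tropical monomial a ⊗ x^⊗i evaluates to a + i · x. Evaluating each term at x = 6:
  Term 0 contributes 0 + 0 · 6 = 0
  Term 1 contributes 1 + 1 · 6 = 7
  Term 2 contributes -1 + 2 · 6 = 11
  Term 3 contributes -4 + 3 · 6 = 14
  Term 4 contributes 10 + 4 · 6 = 34
p(6) = ⊕ of these = min[0, 7, 11, 14, 34] = 0.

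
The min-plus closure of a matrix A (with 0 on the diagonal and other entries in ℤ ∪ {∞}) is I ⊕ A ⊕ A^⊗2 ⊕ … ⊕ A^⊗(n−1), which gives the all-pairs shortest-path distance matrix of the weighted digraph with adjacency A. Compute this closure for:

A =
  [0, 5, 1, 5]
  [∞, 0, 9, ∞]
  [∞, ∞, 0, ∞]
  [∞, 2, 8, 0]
Closure =
  [0, 5, 1, 5]
  [∞, 0, 9, ∞]
  [∞, ∞, 0, ∞]
  [∞, 2, 8, 0]

This is the Floyd-Warshall all-pairs shortest-path computation. For each intermediate vertex k = 0, 1, …, 3, update dist[i][j] ← min(dist[i][j], dist[i][k] + dist[k][j]). The final matrix gives, for each (i, j), the minimum total weight of any directed path from i to j (possibly empty when i = j).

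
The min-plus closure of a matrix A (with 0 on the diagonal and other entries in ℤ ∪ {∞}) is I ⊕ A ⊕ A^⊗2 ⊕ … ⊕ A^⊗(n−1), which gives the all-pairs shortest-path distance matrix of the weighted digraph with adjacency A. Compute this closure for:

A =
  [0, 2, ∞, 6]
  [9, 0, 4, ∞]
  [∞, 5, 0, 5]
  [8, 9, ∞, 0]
Closure =
  [0, 2, 6, 6]
  [9, 0, 4, 9]
  [13, 5, 0, 5]
  [8, 9, 13, 0]

This is the Floyd-Warshall all-pairs shortest-path computation. For each intermediate vertex k = 0, 1, …, 3, update dist[i][j] ← min(dist[i][j], dist[i][k] + dist[k][j]). The final matrix gives, for each (i, j), the minimum total weight of any directed path from i to j (possibly empty when i = j).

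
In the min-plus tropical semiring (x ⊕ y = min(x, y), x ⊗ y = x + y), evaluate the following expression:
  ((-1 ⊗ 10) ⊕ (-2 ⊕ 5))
((-1 ⊗ 10) ⊕ (-2 ⊕ 5)) = -2

Expand innermost to outermost. Recall ⊕ takes the minimum of its arguments and ⊗ takes their sum. Working out the expression ((-1 ⊗ 10) ⊕ (-2 ⊕ 5)) gives -2.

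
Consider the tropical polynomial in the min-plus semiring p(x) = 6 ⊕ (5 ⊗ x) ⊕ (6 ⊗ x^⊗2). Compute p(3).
p(3) = 6

A tropical monomial a ⊗ x^⊗i evaluates to a + i · x. Evaluating each term at x = 3:
  Term 0 contributes 6 + 0 · 3 = 6
  Term 1 contributes 5 + 1 · 3 = 8
  Term 2 contributes 6 + 2 · 3 = 12
p(3) = ⊕ of these = min[6, 8, 12] = 6.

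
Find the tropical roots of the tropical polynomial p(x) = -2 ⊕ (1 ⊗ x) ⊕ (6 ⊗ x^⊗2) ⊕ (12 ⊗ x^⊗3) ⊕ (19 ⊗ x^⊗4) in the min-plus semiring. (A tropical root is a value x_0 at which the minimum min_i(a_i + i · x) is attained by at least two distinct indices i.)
Roots: {-7, -6, -5, -3}

Each tropical root is a break point of the lower envelope of the lines y = a_i + i · x (there are 5 lines, with slopes 0, 1, ..., 4). Only the lines that attain the minimum somewhere contribute to roots; other lines are dominated. Here the surviving (envelope) indices are i = 4, i = 3, i = 2, i = 1, i = 0.
Intersections between consecutive envelope lines give the roots: for adjacent envelope indices i < j the intersection is x = (a_i − a_j) / (j − i). Reading off the sorted break points: {-7, -6, -5, -3}.
Verification: at each break x_0, at least two indices attain the minimum of min_i(a_i + i · x_0).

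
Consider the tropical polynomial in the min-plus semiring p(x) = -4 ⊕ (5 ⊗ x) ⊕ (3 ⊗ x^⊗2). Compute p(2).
p(2) = -4

A tropical monomial a ⊗ x^⊗i evaluates to a + i · x. Evaluating each term at x = 2:
  Term 0 contributes -4 + 0 · 2 = -4
  Term 1 contributes 5 + 1 · 2 = 7
  Term 2 contributes 3 + 2 · 2 = 7
p(2) = ⊕ of these = min[-4, 7, 7] = -4.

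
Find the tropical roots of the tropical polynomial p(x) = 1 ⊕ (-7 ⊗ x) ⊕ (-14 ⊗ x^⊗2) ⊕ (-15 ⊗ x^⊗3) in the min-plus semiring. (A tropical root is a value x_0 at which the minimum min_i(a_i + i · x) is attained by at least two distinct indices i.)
Roots: {1, 7, 8}

Each tropical root is a break point of the lower envelope of the lines y = a_i + i · x (there are 4 lines, with slopes 0, 1, ..., 3). Only the lines that attain the minimum somewhere contribute to roots; other lines are dominated. Here the surviving (envelope) indices are i = 3, i = 2, i = 1, i = 0.
Intersections between consecutive envelope lines give the roots: for adjacent envelope indices i < j the intersection is x = (a_i − a_j) / (j − i). Reading off the sorted break points: {1, 7, 8}.
Verification: at each break x_0, at least two indices attain the minimum of min_i(a_i + i · x_0).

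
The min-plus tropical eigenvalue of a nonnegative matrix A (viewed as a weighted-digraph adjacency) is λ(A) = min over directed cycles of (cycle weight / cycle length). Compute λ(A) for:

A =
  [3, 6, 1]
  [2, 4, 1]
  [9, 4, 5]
λ(A) = 7/3

Enumerate directed cycles and compute their means (weight / length). Sample:
  cycle 0 → 0: weight = 3, length = 1, mean = 3/1 ≈ 3.000
  cycle 1 → 1: weight = 4, length = 1, mean = 4/1 ≈ 4.000
  cycle 2 → 2: weight = 5, length = 1, mean = 5/1 ≈ 5.000
  cycle 0 → 1 → 0: weight = 8, length = 2, mean = 8/2 ≈ 4.000
  cycle 0 → 2 → 0: weight = 10, length = 2, mean = 10/2 ≈ 5.000
  cycle 1 → 0 → 1: weight = 8, length = 2, mean = 8/2 ≈ 4.000
Minimum mean = 2.333, attained e.g. along the cycle 0 → 2 → 1 → 0 with weight 7 and length 3. So λ(A) = 7/3 = 7/3.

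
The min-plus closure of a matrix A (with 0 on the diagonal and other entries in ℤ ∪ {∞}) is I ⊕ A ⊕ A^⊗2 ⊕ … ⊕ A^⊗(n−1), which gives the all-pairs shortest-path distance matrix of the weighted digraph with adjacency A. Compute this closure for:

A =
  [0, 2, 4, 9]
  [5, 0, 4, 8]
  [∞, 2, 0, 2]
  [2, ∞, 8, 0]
Closure =
  [0, 2, 4, 6]
  [5, 0, 4, 6]
  [4, 2, 0, 2]
  [2, 4, 6, 0]

This is the Floyd-Warshall all-pairs shortest-path computation. For each intermediate vertex k = 0, 1, …, 3, update dist[i][j] ← min(dist[i][j], dist[i][k] + dist[k][j]). The final matrix gives, for each (i, j), the minimum total weight of any directed path from i to j (possibly empty when i = j).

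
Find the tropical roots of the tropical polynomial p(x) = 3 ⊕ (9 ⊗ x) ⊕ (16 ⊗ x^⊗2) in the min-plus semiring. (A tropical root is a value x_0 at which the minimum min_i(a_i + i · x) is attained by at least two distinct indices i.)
Roots: {-7, -6}

Each tropical root is a break point of the lower envelope of the lines y = a_i + i · x (there are 3 lines, with slopes 0, 1, ..., 2). Only the lines that attain the minimum somewhere contribute to roots; other lines are dominated. Here the surviving (envelope) indices are i = 2, i = 1, i = 0.
Intersections between consecutive envelope lines give the roots: for adjacent envelope indices i < j the intersection is x = (a_i − a_j) / (j − i). Reading off the sorted break points: {-7, -6}.
Verification: at each break x_0, at least two indices attain the minimum of min_i(a_i + i · x_0).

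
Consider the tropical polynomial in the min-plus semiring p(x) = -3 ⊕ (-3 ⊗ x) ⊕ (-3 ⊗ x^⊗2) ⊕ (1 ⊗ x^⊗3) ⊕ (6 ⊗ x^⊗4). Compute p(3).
p(3) = -3

A tropical monomial a ⊗ x^⊗i evaluates to a + i · x. Evaluating each term at x = 3:
  Term 0 contributes -3 + 0 · 3 = -3
  Term 1 contributes -3 + 1 · 3 = 0
  Term 2 contributes -3 + 2 · 3 = 3
  Term 3 contributes 1 + 3 · 3 = 10
  Term 4 contributes 6 + 4 · 3 = 18
p(3) = ⊕ of these = min[-3, 0, 3, 10, 18] = -3.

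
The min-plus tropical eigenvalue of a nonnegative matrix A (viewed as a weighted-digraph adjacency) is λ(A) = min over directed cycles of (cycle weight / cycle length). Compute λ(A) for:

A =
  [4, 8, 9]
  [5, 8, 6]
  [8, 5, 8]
λ(A) = 4

Enumerate directed cycles and compute their means (weight / length). Sample:
  cycle 0 → 0: weight = 4, length = 1, mean = 4/1 ≈ 4.000
  cycle 1 → 1: weight = 8, length = 1, mean = 8/1 ≈ 8.000
  cycle 2 → 2: weight = 8, length = 1, mean = 8/1 ≈ 8.000
  cycle 0 → 1 → 0: weight = 13, length = 2, mean = 13/2 ≈ 6.500
  cycle 0 → 2 → 0: weight = 17, length = 2, mean = 17/2 ≈ 8.500
  cycle 1 → 0 → 1: weight = 13, length = 2, mean = 13/2 ≈ 6.500
Minimum mean = 4.000, attained e.g. along the cycle 0 → 0 with weight 4 and length 1. So λ(A) = 4/1 = 4.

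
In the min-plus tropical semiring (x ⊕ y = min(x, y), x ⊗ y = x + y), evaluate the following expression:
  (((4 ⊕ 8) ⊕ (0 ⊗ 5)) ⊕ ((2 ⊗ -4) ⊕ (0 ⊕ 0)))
(((4 ⊕ 8) ⊕ (0 ⊗ 5)) ⊕ ((2 ⊗ -4) ⊕ (0 ⊕ 0))) = -2

Expand innermost to outermost. Recall ⊕ takes the minimum of its arguments and ⊗ takes their sum. Working out the expression (((4 ⊕ 8) ⊕ (0 ⊗ 5)) ⊕ ((2 ⊗ -4) ⊕ (0 ⊕ 0))) gives -2.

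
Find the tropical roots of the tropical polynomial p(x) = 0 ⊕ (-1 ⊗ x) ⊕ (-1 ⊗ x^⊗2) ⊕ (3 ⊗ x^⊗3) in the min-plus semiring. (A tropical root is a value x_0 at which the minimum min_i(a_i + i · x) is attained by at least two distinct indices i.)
Roots: {-4, 0, 1}

Each tropical root is a break point of the lower envelope of the lines y = a_i + i · x (there are 4 lines, with slopes 0, 1, ..., 3). Only the lines that attain the minimum somewhere contribute to roots; other lines are dominated. Here the surviving (envelope) indices are i = 3, i = 2, i = 1, i = 0.
Intersections between consecutive envelope lines give the roots: for adjacent envelope indices i < j the intersection is x = (a_i − a_j) / (j − i). Reading off the sorted break points: {-4, 0, 1}.
Verification: at each break x_0, at least two indices attain the minimum of min_i(a_i + i · x_0).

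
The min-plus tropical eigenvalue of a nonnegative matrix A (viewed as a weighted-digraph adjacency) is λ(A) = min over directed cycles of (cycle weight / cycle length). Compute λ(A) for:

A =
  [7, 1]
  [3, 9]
λ(A) = 2

Enumerate directed cycles and compute their means (weight / length). Sample:
  cycle 0 → 0: weight = 7, length = 1, mean = 7/1 ≈ 7.000
  cycle 1 → 1: weight = 9, length = 1, mean = 9/1 ≈ 9.000
  cycle 0 → 1 → 0: weight = 4, length = 2, mean = 4/2 ≈ 2.000
  cycle 1 → 0 → 1: weight = 4, length = 2, mean = 4/2 ≈ 2.000
Minimum mean = 2.000, attained e.g. along the cycle 0 → 1 → 0 with weight 4 and length 2. So λ(A) = 4/2 = 2.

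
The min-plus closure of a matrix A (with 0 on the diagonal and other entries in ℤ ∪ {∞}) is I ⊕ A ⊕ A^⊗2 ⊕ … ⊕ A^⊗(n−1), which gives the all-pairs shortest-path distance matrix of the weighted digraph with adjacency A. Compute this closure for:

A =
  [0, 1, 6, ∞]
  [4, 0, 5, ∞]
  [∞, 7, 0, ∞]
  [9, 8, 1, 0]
Closure =
  [0, 1, 6, ∞]
  [4, 0, 5, ∞]
  [11, 7, 0, ∞]
  [9, 8, 1, 0]

This is the Floyd-Warshall all-pairs shortest-path computation. For each intermediate vertex k = 0, 1, …, 3, update dist[i][j] ← min(dist[i][j], dist[i][k] + dist[k][j]). The final matrix gives, for each (i, j), the minimum total weight of any directed path from i to j (possibly empty when i = j).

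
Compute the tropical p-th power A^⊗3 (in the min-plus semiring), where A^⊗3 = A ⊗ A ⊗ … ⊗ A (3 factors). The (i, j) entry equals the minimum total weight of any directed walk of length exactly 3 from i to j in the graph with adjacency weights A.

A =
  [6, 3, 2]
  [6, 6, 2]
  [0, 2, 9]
A^⊗3 =
  [5, 5, 4]
  [8, 5, 4]
  [2, 4, 5]

Each entry (A^⊗3)_ij equals the minimum over all length-3 walks i = v_0 → v_1 → … → v_3 = j of Σ_t A[v_t][v_{t+1}]. For example, for (i, j) = (0, 2) we minimise over 9 possible intermediate vertex sequences; the minimum is 4, attained along the walk 0 → 2 → 0 → 2.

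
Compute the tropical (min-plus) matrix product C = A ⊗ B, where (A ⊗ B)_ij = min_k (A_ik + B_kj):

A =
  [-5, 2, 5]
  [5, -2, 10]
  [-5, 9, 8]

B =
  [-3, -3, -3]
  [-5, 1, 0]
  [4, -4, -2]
A ⊗ B =
  [-8, -8, -8]
  [-7, -1, -2]
  [-8, -8, -8]

Apply the min-plus product entry-by-entry:
  C[0][0] = min over k of (A[0][0] + B[0][0] = -5 + -3 = -8, A[0][1] + B[1][0] = 2 + -5 = -3, A[0][2] + B[2][0] = 5 + 4 = 9) = -8 (attained at k = 0)
  C[0][1] = min over k of (A[0][0] + B[0][1] = -5 + -3 = -8, A[0][1] + B[1][1] = 2 + 1 = 3, A[0][2] + B[2][1] = 5 + -4 = 1) = -8 (attained at k = 0)
  C[0][2] = min over k of (A[0][0] + B[0][2] = -5 + -3 = -8, A[0][1] + B[1][2] = 2 + 0 = 2, A[0][2] + B[2][2] = 5 + -2 = 3) = -8 (attained at k = 0)
  C[1][0] = min over k of (A[1][0] + B[0][0] = 5 + -3 = 2, A[1][1] + B[1][0] = -2 + -5 = -7, A[1][2] + B[2][0] = 10 + 4 = 14) = -7 (attained at k = 1)
  C[1][1] = min over k of (A[1][0] + B[0][1] = 5 + -3 = 2, A[1][1] + B[1][1] = -2 + 1 = -1, A[1][2] + B[2][1] = 10 + -4 = 6) = -1 (attained at k = 1)
  C[1][2] = min over k of (A[1][0] + B[0][2] = 5 + -3 = 2, A[1][1] + B[1][2] = -2 + 0 = -2, A[1][2] + B[2][2] = 10 + -2 = 8) = -2 (attained at k = 1)
  C[2][0] = min over k of (A[2][0] + B[0][0] = -5 + -3 = -8, A[2][1] + B[1][0] = 9 + -5 = 4, A[2][2] + B[2][0] = 8 + 4 = 12) = -8 (attained at k = 0)
  C[2][1] = min over k of (A[2][0] + B[0][1] = -5 + -3 = -8, A[2][1] + B[1][1] = 9 + 1 = 10, A[2][2] + B[2][1] = 8 + -4 = 4) = -8 (attained at k = 0)
  C[2][2] = min over k of (A[2][0] + B[0][2] = -5 + -3 = -8, A[2][1] + B[1][2] = 9 + 0 = 9, A[2][2] + B[2][2] = 8 + -2 = 6) = -8 (attained at k = 0)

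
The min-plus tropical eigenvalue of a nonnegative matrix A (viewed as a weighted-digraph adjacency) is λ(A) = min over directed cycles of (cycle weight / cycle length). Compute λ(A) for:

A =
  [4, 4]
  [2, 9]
λ(A) = 3

Enumerate directed cycles and compute their means (weight / length). Sample:
  cycle 0 → 0: weight = 4, length = 1, mean = 4/1 ≈ 4.000
  cycle 1 → 1: weight = 9, length = 1, mean = 9/1 ≈ 9.000
  cycle 0 → 1 → 0: weight = 6, length = 2, mean = 6/2 ≈ 3.000
  cycle 1 → 0 → 1: weight = 6, length = 2, mean = 6/2 ≈ 3.000
Minimum mean = 3.000, attained e.g. along the cycle 0 → 1 → 0 with weight 6 and length 2. So λ(A) = 6/2 = 3.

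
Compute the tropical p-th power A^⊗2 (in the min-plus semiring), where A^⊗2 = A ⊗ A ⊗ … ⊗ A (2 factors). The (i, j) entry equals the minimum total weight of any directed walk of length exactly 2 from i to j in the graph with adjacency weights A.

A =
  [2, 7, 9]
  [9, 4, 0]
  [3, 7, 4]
A^⊗2 =
  [4, 9, 7]
  [3, 7, 4]
  [5, 10, 7]

Each entry (A^⊗2)_ij equals the minimum over all length-2 walks i = v_0 → v_1 → … → v_2 = j of Σ_t A[v_t][v_{t+1}]. For example, for (i, j) = (0, 2) we minimise over 3 possible intermediate vertex sequences; the minimum is 7, attained along the walk 0 → 1 → 2.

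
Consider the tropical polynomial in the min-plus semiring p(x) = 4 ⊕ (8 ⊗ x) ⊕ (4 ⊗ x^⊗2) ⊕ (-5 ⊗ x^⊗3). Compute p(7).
p(7) = 4

A tropical monomial a ⊗ x^⊗i evaluates to a + i · x. Evaluating each term at x = 7:
  Term 0 contributes 4 + 0 · 7 = 4
  Term 1 contributes 8 + 1 · 7 = 15
  Term 2 contributes 4 + 2 · 7 = 18
  Term 3 contributes -5 + 3 · 7 = 16
p(7) = ⊕ of these = min[4, 15, 18, 16] = 4.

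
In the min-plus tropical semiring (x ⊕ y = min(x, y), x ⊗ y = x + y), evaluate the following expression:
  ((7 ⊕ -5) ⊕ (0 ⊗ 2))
((7 ⊕ -5) ⊕ (0 ⊗ 2)) = -5

Expand innermost to outermost. Recall ⊕ takes the minimum of its arguments and ⊗ takes their sum. Working out the expression ((7 ⊕ -5) ⊕ (0 ⊗ 2)) gives -5.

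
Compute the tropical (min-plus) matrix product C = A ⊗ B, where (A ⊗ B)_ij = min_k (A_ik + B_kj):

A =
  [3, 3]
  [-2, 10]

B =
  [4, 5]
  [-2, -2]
A ⊗ B =
  [1, 1]
  [2, 3]

Apply the min-plus product entry-by-entry:
  C[0][0] = min over k of (A[0][0] + B[0][0] = 3 + 4 = 7, A[0][1] + B[1][0] = 3 + -2 = 1) = 1 (attained at k = 1)
  C[0][1] = min over k of (A[0][0] + B[0][1] = 3 + 5 = 8, A[0][1] + B[1][1] = 3 + -2 = 1) = 1 (attained at k = 1)
  C[1][0] = min over k of (A[1][0] + B[0][0] = -2 + 4 = 2, A[1][1] + B[1][0] = 10 + -2 = 8) = 2 (attained at k = 0)
  C[1][1] = min over k of (A[1][0] + B[0][1] = -2 + 5 = 3, A[1][1] + B[1][1] = 10 + -2 = 8) = 3 (attained at k = 0)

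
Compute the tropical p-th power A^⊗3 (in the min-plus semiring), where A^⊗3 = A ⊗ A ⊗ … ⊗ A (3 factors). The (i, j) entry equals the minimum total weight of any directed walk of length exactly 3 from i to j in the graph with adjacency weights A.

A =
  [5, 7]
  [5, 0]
A^⊗3 =
  [12, 7]
  [5, 0]

Each entry (A^⊗3)_ij equals the minimum over all length-3 walks i = v_0 → v_1 → … → v_3 = j of Σ_t A[v_t][v_{t+1}]. For example, for (i, j) = (0, 1) we minimise over 4 possible intermediate vertex sequences; the minimum is 7, attained along the walk 0 → 1 → 1 → 1.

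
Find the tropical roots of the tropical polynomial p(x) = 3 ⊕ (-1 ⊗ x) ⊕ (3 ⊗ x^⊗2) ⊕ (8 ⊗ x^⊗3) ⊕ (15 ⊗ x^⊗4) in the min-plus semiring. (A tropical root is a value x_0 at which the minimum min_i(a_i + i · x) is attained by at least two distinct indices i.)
Roots: {-7, -5, -4, 4}

Each tropical root is a break point of the lower envelope of the lines y = a_i + i · x (there are 5 lines, with slopes 0, 1, ..., 4). Only the lines that attain the minimum somewhere contribute to roots; other lines are dominated. Here the surviving (envelope) indices are i = 4, i = 3, i = 2, i = 1, i = 0.
Intersections between consecutive envelope lines give the roots: for adjacent envelope indices i < j the intersection is x = (a_i − a_j) / (j − i). Reading off the sorted break points: {-7, -5, -4, 4}.
Verification: at each break x_0, at least two indices attain the minimum of min_i(a_i + i · x_0).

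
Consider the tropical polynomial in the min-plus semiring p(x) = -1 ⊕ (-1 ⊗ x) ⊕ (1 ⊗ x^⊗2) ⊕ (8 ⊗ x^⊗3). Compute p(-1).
p(-1) = -2

A tropical monomial a ⊗ x^⊗i evaluates to a + i · x. Evaluating each term at x = -1:
  Term 0 contributes -1 + 0 · -1 = -1
  Term 1 contributes -1 + 1 · -1 = -2
  Term 2 contributes 1 + 2 · -1 = -1
  Term 3 contributes 8 + 3 · -1 = 5
p(-1) = ⊕ of these = min[-1, -2, -1, 5] = -2.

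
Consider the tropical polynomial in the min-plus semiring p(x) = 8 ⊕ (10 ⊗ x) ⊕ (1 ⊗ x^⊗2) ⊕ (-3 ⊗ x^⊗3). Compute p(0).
p(0) = -3

A tropical monomial a ⊗ x^⊗i evaluates to a + i · x. Evaluating each term at x = 0:
  Term 0 contributes 8 + 0 · 0 = 8
  Term 1 contributes 10 + 1 · 0 = 10
  Term 2 contributes 1 + 2 · 0 = 1
  Term 3 contributes -3 + 3 · 0 = -3
p(0) = ⊕ of these = min[8, 10, 1, -3] = -3.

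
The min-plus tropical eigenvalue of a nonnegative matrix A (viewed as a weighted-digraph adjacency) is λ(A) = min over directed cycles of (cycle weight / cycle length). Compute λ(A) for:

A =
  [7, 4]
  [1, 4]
λ(A) = 5/2

Enumerate directed cycles and compute their means (weight / length). Sample:
  cycle 0 → 0: weight = 7, length = 1, mean = 7/1 ≈ 7.000
  cycle 1 → 1: weight = 4, length = 1, mean = 4/1 ≈ 4.000
  cycle 0 → 1 → 0: weight = 5, length = 2, mean = 5/2 ≈ 2.500
  cycle 1 → 0 → 1: weight = 5, length = 2, mean = 5/2 ≈ 2.500
Minimum mean = 2.500, attained e.g. along the cycle 0 → 1 → 0 with weight 5 and length 2. So λ(A) = 5/2 = 5/2.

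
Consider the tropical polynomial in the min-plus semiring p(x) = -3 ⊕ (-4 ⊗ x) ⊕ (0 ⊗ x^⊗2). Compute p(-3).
p(-3) = -7

A tropical monomial a ⊗ x^⊗i evaluates to a + i · x. Evaluating each term at x = -3:
  Term 0 contributes -3 + 0 · -3 = -3
  Term 1 contributes -4 + 1 · -3 = -7
  Term 2 contributes 0 + 2 · -3 = -6
p(-3) = ⊕ of these = min[-3, -7, -6] = -7.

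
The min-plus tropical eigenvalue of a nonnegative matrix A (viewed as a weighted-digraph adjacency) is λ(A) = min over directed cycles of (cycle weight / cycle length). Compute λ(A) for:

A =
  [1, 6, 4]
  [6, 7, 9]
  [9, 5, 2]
λ(A) = 1

Enumerate directed cycles and compute their means (weight / length). Sample:
  cycle 0 → 0: weight = 1, length = 1, mean = 1/1 ≈ 1.000
  cycle 1 → 1: weight = 7, length = 1, mean = 7/1 ≈ 7.000
  cycle 2 → 2: weight = 2, length = 1, mean = 2/1 ≈ 2.000
  cycle 0 → 1 → 0: weight = 12, length = 2, mean = 12/2 ≈ 6.000
  cycle 0 → 2 → 0: weight = 13, length = 2, mean = 13/2 ≈ 6.500
  cycle 1 → 0 → 1: weight = 12, length = 2, mean = 12/2 ≈ 6.000
Minimum mean = 1.000, attained e.g. along the cycle 0 → 0 with weight 1 and length 1. So λ(A) = 1/1 = 1.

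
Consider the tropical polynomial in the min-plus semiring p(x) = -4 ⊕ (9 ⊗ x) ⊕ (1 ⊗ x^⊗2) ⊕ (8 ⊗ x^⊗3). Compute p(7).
p(7) = -4

A tropical monomial a ⊗ x^⊗i evaluates to a + i · x. Evaluating each term at x = 7:
  Term 0 contributes -4 + 0 · 7 = -4
  Term 1 contributes 9 + 1 · 7 = 16
  Term 2 contributes 1 + 2 · 7 = 15
  Term 3 contributes 8 + 3 · 7 = 29
p(7) = ⊕ of these = min[-4, 16, 15, 29] = -4.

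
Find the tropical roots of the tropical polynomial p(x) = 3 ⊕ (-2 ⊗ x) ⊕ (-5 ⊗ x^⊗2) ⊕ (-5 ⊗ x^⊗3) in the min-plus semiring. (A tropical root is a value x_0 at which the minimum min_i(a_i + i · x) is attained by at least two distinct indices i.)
Roots: {0, 3, 5}

Each tropical root is a break point of the lower envelope of the lines y = a_i + i · x (there are 4 lines, with slopes 0, 1, ..., 3). Only the lines that attain the minimum somewhere contribute to roots; other lines are dominated. Here the surviving (envelope) indices are i = 3, i = 2, i = 1, i = 0.
Intersections between consecutive envelope lines give the roots: for adjacent envelope indices i < j the intersection is x = (a_i − a_j) / (j − i). Reading off the sorted break points: {0, 3, 5}.
Verification: at each break x_0, at least two indices attain the minimum of min_i(a_i + i · x_0).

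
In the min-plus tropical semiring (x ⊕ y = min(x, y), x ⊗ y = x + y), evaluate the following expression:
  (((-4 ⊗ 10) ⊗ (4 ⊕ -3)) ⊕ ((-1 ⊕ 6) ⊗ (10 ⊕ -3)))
(((-4 ⊗ 10) ⊗ (4 ⊕ -3)) ⊕ ((-1 ⊕ 6) ⊗ (10 ⊕ -3))) = -4

Expand innermost to outermost. Recall ⊕ takes the minimum of its arguments and ⊗ takes their sum. Working out the expression (((-4 ⊗ 10) ⊗ (4 ⊕ -3)) ⊕ ((-1 ⊕ 6) ⊗ (10 ⊕ -3))) gives -4.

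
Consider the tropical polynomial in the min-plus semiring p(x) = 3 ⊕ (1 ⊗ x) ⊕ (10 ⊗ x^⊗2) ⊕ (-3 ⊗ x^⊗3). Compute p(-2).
p(-2) = -9

A tropical monomial a ⊗ x^⊗i evaluates to a + i · x. Evaluating each term at x = -2:
  Term 0 contributes 3 + 0 · -2 = 3
  Term 1 contributes 1 + 1 · -2 = -1
  Term 2 contributes 10 + 2 · -2 = 6
  Term 3 contributes -3 + 3 · -2 = -9
p(-2) = ⊕ of these = min[3, -1, 6, -9] = -9.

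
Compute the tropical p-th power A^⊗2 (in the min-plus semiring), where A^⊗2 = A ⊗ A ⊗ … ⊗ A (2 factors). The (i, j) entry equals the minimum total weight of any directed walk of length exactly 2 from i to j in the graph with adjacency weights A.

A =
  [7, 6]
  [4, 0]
A^⊗2 =
  [10, 6]
  [4, 0]

Each entry (A^⊗2)_ij equals the minimum over all length-2 walks i = v_0 → v_1 → … → v_2 = j of Σ_t A[v_t][v_{t+1}]. For example, for (i, j) = (0, 1) we minimise over 2 possible intermediate vertex sequences; the minimum is 6, attained along the walk 0 → 1 → 1.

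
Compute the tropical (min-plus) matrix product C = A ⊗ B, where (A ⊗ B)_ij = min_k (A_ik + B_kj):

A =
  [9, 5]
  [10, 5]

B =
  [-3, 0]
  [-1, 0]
A ⊗ B =
  [4, 5]
  [4, 5]

Apply the min-plus product entry-by-entry:
  C[0][0] = min over k of (A[0][0] + B[0][0] = 9 + -3 = 6, A[0][1] + B[1][0] = 5 + -1 = 4) = 4 (attained at k = 1)
  C[0][1] = min over k of (A[0][0] + B[0][1] = 9 + 0 = 9, A[0][1] + B[1][1] = 5 + 0 = 5) = 5 (attained at k = 1)
  C[1][0] = min over k of (A[1][0] + B[0][0] = 10 + -3 = 7, A[1][1] + B[1][0] = 5 + -1 = 4) = 4 (attained at k = 1)
  C[1][1] = min over k of (A[1][0] + B[0][1] = 10 + 0 = 10, A[1][1] + B[1][1] = 5 + 0 = 5) = 5 (attained at k = 1)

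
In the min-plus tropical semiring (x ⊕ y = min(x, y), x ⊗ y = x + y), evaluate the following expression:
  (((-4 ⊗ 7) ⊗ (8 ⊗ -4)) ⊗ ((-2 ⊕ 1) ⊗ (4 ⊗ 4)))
(((-4 ⊗ 7) ⊗ (8 ⊗ -4)) ⊗ ((-2 ⊕ 1) ⊗ (4 ⊗ 4))) = 13

Expand innermost to outermost. Recall ⊕ takes the minimum of its arguments and ⊗ takes their sum. Working out the expression (((-4 ⊗ 7) ⊗ (8 ⊗ -4)) ⊗ ((-2 ⊕ 1) ⊗ (4 ⊗ 4))) gives 13.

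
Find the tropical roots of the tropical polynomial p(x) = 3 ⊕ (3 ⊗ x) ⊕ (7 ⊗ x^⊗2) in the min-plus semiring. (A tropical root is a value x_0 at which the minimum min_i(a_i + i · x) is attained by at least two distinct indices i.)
Roots: {-4, 0}

Each tropical root is a break point of the lower envelope of the lines y = a_i + i · x (there are 3 lines, with slopes 0, 1, ..., 2). Only the lines that attain the minimum somewhere contribute to roots; other lines are dominated. Here the surviving (envelope) indices are i = 2, i = 1, i = 0.
Intersections between consecutive envelope lines give the roots: for adjacent envelope indices i < j the intersection is x = (a_i − a_j) / (j − i). Reading off the sorted break points: {-4, 0}.
Verification: at each break x_0, at least two indices attain the minimum of min_i(a_i + i · x_0).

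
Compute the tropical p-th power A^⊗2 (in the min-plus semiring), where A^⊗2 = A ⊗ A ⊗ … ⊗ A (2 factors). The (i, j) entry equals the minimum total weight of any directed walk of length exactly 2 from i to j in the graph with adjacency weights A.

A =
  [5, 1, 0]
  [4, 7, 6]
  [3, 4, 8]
A^⊗2 =
  [3, 4, 5]
  [9, 5, 4]
  [8, 4, 3]

Each entry (A^⊗2)_ij equals the minimum over all length-2 walks i = v_0 → v_1 → … → v_2 = j of Σ_t A[v_t][v_{t+1}]. For example, for (i, j) = (0, 2) we minimise over 3 possible intermediate vertex sequences; the minimum is 5, attained along the walk 0 → 0 → 2.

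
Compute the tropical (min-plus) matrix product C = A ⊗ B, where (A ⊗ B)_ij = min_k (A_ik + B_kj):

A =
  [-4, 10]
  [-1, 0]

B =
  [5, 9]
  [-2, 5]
A ⊗ B =
  [1, 5]
  [-2, 5]

Apply the min-plus product entry-by-entry:
  C[0][0] = min over k of (A[0][0] + B[0][0] = -4 + 5 = 1, A[0][1] + B[1][0] = 10 + -2 = 8) = 1 (attained at k = 0)
  C[0][1] = min over k of (A[0][0] + B[0][1] = -4 + 9 = 5, A[0][1] + B[1][1] = 10 + 5 = 15) = 5 (attained at k = 0)
  C[1][0] = min over k of (A[1][0] + B[0][0] = -1 + 5 = 4, A[1][1] + B[1][0] = 0 + -2 = -2) = -2 (attained at k = 1)
  C[1][1] = min over k of (A[1][0] + B[0][1] = -1 + 9 = 8, A[1][1] + B[1][1] = 0 + 5 = 5) = 5 (attained at k = 1)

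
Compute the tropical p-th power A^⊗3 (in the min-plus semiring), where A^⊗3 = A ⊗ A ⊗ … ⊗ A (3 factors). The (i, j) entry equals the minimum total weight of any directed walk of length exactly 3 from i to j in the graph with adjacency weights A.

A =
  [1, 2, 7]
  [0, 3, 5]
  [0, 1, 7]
A^⊗3 =
  [3, 4, 8]
  [2, 3, 7]
  [2, 3, 7]

Each entry (A^⊗3)_ij equals the minimum over all length-3 walks i = v_0 → v_1 → … → v_3 = j of Σ_t A[v_t][v_{t+1}]. For example, for (i, j) = (0, 2) we minimise over 9 possible intermediate vertex sequences; the minimum is 8, attained along the walk 0 → 0 → 1 → 2.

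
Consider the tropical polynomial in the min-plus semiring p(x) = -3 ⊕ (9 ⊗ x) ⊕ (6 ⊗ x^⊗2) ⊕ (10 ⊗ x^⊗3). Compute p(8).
p(8) = -3

A tropical monomial a ⊗ x^⊗i evaluates to a + i · x. Evaluating each term at x = 8:
  Term 0 contributes -3 + 0 · 8 = -3
  Term 1 contributes 9 + 1 · 8 = 17
  Term 2 contributes 6 + 2 · 8 = 22
  Term 3 contributes 10 + 3 · 8 = 34
p(8) = ⊕ of these = min[-3, 17, 22, 34] = -3.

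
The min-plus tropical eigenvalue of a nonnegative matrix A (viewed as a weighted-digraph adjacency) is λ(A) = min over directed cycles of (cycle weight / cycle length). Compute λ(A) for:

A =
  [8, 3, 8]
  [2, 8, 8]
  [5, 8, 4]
λ(A) = 5/2

Enumerate directed cycles and compute their means (weight / length). Sample:
  cycle 0 → 0: weight = 8, length = 1, mean = 8/1 ≈ 8.000
  cycle 1 → 1: weight = 8, length = 1, mean = 8/1 ≈ 8.000
  cycle 2 → 2: weight = 4, length = 1, mean = 4/1 ≈ 4.000
  cycle 0 → 1 → 0: weight = 5, length = 2, mean = 5/2 ≈ 2.500
  cycle 0 → 2 → 0: weight = 13, length = 2, mean = 13/2 ≈ 6.500
  cycle 1 → 0 → 1: weight = 5, length = 2, mean = 5/2 ≈ 2.500
Minimum mean = 2.500, attained e.g. along the cycle 0 → 1 → 0 with weight 5 and length 2. So λ(A) = 5/2 = 5/2.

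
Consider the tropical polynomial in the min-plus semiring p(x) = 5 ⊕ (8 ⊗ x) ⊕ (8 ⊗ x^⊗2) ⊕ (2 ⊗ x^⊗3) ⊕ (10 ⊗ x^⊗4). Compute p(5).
p(5) = 5

A tropical monomial a ⊗ x^⊗i evaluates to a + i · x. Evaluating each term at x = 5:
  Term 0 contributes 5 + 0 · 5 = 5
  Term 1 contributes 8 + 1 · 5 = 13
  Term 2 contributes 8 + 2 · 5 = 18
  Term 3 contributes 2 + 3 · 5 = 17
  Term 4 contributes 10 + 4 · 5 = 30
p(5) = ⊕ of these = min[5, 13, 18, 17, 30] = 5.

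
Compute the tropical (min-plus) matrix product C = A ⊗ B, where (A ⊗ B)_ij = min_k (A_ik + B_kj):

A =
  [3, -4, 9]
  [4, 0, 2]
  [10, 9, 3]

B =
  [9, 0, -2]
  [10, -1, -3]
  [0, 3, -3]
A ⊗ B =
  [6, -5, -7]
  [2, -1, -3]
  [3, 6, 0]

Apply the min-plus product entry-by-entry:
  C[0][0] = min over k of (A[0][0] + B[0][0] = 3 + 9 = 12, A[0][1] + B[1][0] = -4 + 10 = 6, A[0][2] + B[2][0] = 9 + 0 = 9) = 6 (attained at k = 1)
  C[0][1] = min over k of (A[0][0] + B[0][1] = 3 + 0 = 3, A[0][1] + B[1][1] = -4 + -1 = -5, A[0][2] + B[2][1] = 9 + 3 = 12) = -5 (attained at k = 1)
  C[0][2] = min over k of (A[0][0] + B[0][2] = 3 + -2 = 1, A[0][1] + B[1][2] = -4 + -3 = -7, A[0][2] + B[2][2] = 9 + -3 = 6) = -7 (attained at k = 1)
  C[1][0] = min over k of (A[1][0] + B[0][0] = 4 + 9 = 13, A[1][1] + B[1][0] = 0 + 10 = 10, A[1][2] + B[2][0] = 2 + 0 = 2) = 2 (attained at k = 2)
  C[1][1] = min over k of (A[1][0] + B[0][1] = 4 + 0 = 4, A[1][1] + B[1][1] = 0 + -1 = -1, A[1][2] + B[2][1] = 2 + 3 = 5) = -1 (attained at k = 1)
  C[1][2] = min over k of (A[1][0] + B[0][2] = 4 + -2 = 2, A[1][1] + B[1][2] = 0 + -3 = -3, A[1][2] + B[2][2] = 2 + -3 = -1) = -3 (attained at k = 1)
  C[2][0] = min over k of (A[2][0] + B[0][0] = 10 + 9 = 19, A[2][1] + B[1][0] = 9 + 10 = 19, A[2][2] + B[2][0] = 3 + 0 = 3) = 3 (attained at k = 2)
  C[2][1] = min over k of (A[2][0] + B[0][1] = 10 + 0 = 10, A[2][1] + B[1][1] = 9 + -1 = 8, A[2][2] + B[2][1] = 3 + 3 = 6) = 6 (attained at k = 2)
  C[2][2] = min over k of (A[2][0] + B[0][2] = 10 + -2 = 8, A[2][1] + B[1][2] = 9 + -3 = 6, A[2][2] + B[2][2] = 3 + -3 = 0) = 0 (attained at k = 2)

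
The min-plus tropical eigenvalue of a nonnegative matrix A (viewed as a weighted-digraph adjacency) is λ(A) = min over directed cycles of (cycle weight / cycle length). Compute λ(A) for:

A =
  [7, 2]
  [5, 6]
λ(A) = 7/2

Enumerate directed cycles and compute their means (weight / length). Sample:
  cycle 0 → 0: weight = 7, length = 1, mean = 7/1 ≈ 7.000
  cycle 1 → 1: weight = 6, length = 1, mean = 6/1 ≈ 6.000
  cycle 0 → 1 → 0: weight = 7, length = 2, mean = 7/2 ≈ 3.500
  cycle 1 → 0 → 1: weight = 7, length = 2, mean = 7/2 ≈ 3.500
Minimum mean = 3.500, attained e.g. along the cycle 0 → 1 → 0 with weight 7 and length 2. So λ(A) = 7/2 = 7/2.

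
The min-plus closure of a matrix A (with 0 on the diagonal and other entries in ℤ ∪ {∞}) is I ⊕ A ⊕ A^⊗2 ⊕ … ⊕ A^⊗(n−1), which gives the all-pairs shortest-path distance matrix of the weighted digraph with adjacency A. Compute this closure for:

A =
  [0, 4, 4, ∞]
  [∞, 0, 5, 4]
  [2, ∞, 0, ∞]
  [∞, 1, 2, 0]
Closure =
  [0, 4, 4, 8]
  [7, 0, 5, 4]
  [2, 6, 0, 10]
  [4, 1, 2, 0]

This is the Floyd-Warshall all-pairs shortest-path computation. For each intermediate vertex k = 0, 1, …, 3, update dist[i][j] ← min(dist[i][j], dist[i][k] + dist[k][j]). The final matrix gives, for each (i, j), the minimum total weight of any directed path from i to j (possibly empty when i = j).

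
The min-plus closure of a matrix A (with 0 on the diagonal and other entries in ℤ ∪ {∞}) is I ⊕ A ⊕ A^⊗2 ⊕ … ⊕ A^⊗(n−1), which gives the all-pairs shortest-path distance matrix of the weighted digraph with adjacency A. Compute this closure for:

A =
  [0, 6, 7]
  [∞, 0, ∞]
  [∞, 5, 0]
Closure =
  [0, 6, 7]
  [∞, 0, ∞]
  [∞, 5, 0]

This is the Floyd-Warshall all-pairs shortest-path computation. For each intermediate vertex k = 0, 1, …, 2, update dist[i][j] ← min(dist[i][j], dist[i][k] + dist[k][j]). The final matrix gives, for each (i, j), the minimum total weight of any directed path from i to j (possibly empty when i = j).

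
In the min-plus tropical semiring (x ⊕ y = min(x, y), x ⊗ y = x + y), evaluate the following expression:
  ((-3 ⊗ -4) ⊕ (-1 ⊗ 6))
((-3 ⊗ -4) ⊕ (-1 ⊗ 6)) = -7

Expand innermost to outermost. Recall ⊕ takes the minimum of its arguments and ⊗ takes their sum. Working out the expression ((-3 ⊗ -4) ⊕ (-1 ⊗ 6)) gives -7.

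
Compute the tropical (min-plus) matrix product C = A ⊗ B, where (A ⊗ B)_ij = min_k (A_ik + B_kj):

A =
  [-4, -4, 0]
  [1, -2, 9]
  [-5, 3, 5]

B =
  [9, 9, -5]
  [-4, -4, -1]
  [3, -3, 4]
A ⊗ B =
  [-8, -8, -9]
  [-6, -6, -4]
  [-1, -1, -10]

Apply the min-plus product entry-by-entry:
  C[0][0] = min over k of (A[0][0] + B[0][0] = -4 + 9 = 5, A[0][1] + B[1][0] = -4 + -4 = -8, A[0][2] + B[2][0] = 0 + 3 = 3) = -8 (attained at k = 1)
  C[0][1] = min over k of (A[0][0] + B[0][1] = -4 + 9 = 5, A[0][1] + B[1][1] = -4 + -4 = -8, A[0][2] + B[2][1] = 0 + -3 = -3) = -8 (attained at k = 1)
  C[0][2] = min over k of (A[0][0] + B[0][2] = -4 + -5 = -9, A[0][1] + B[1][2] = -4 + -1 = -5, A[0][2] + B[2][2] = 0 + 4 = 4) = -9 (attained at k = 0)
  C[1][0] = min over k of (A[1][0] + B[0][0] = 1 + 9 = 10, A[1][1] + B[1][0] = -2 + -4 = -6, A[1][2] + B[2][0] = 9 + 3 = 12) = -6 (attained at k = 1)
  C[1][1] = min over k of (A[1][0] + B[0][1] = 1 + 9 = 10, A[1][1] + B[1][1] = -2 + -4 = -6, A[1][2] + B[2][1] = 9 + -3 = 6) = -6 (attained at k = 1)
  C[1][2] = min over k of (A[1][0] + B[0][2] = 1 + -5 = -4, A[1][1] + B[1][2] = -2 + -1 = -3, A[1][2] + B[2][2] = 9 + 4 = 13) = -4 (attained at k = 0)
  C[2][0] = min over k of (A[2][0] + B[0][0] = -5 + 9 = 4, A[2][1] + B[1][0] = 3 + -4 = -1, A[2][2] + B[2][0] = 5 + 3 = 8) = -1 (attained at k = 1)
  C[2][1] = min over k of (A[2][0] + B[0][1] = -5 + 9 = 4, A[2][1] + B[1][1] = 3 + -4 = -1, A[2][2] + B[2][1] = 5 + -3 = 2) = -1 (attained at k = 1)
  C[2][2] = min over k of (A[2][0] + B[0][2] = -5 + -5 = -10, A[2][1] + B[1][2] = 3 + -1 = 2, A[2][2] + B[2][2] = 5 + 4 = 9) = -10 (attained at k = 0)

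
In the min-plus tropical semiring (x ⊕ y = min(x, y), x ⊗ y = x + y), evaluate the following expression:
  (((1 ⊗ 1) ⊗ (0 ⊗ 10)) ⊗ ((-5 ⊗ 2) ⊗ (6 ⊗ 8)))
(((1 ⊗ 1) ⊗ (0 ⊗ 10)) ⊗ ((-5 ⊗ 2) ⊗ (6 ⊗ 8))) = 23

Expand innermost to outermost. Recall ⊕ takes the minimum of its arguments and ⊗ takes their sum. Working out the expression (((1 ⊗ 1) ⊗ (0 ⊗ 10)) ⊗ ((-5 ⊗ 2) ⊗ (6 ⊗ 8))) gives 23.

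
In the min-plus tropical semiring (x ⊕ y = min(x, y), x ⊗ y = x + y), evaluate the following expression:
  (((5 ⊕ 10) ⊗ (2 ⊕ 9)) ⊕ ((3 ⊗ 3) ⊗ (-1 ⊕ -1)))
(((5 ⊕ 10) ⊗ (2 ⊕ 9)) ⊕ ((3 ⊗ 3) ⊗ (-1 ⊕ -1))) = 5

Expand innermost to outermost. Recall ⊕ takes the minimum of its arguments and ⊗ takes their sum. Working out the expression (((5 ⊕ 10) ⊗ (2 ⊕ 9)) ⊕ ((3 ⊗ 3) ⊗ (-1 ⊕ -1))) gives 5.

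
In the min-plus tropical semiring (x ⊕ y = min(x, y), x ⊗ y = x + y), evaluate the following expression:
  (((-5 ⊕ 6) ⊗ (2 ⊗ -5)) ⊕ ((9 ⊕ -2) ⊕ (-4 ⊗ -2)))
(((-5 ⊕ 6) ⊗ (2 ⊗ -5)) ⊕ ((9 ⊕ -2) ⊕ (-4 ⊗ -2))) = -8

Expand innermost to outermost. Recall ⊕ takes the minimum of its arguments and ⊗ takes their sum. Working out the expression (((-5 ⊕ 6) ⊗ (2 ⊗ -5)) ⊕ ((9 ⊕ -2) ⊕ (-4 ⊗ -2))) gives -8.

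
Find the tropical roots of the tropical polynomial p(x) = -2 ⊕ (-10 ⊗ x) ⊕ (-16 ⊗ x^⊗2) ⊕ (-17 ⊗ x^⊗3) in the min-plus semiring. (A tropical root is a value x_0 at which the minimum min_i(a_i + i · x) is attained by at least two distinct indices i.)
Roots: {1, 6, 8}

Each tropical root is a break point of the lower envelope of the lines y = a_i + i · x (there are 4 lines, with slopes 0, 1, ..., 3). Only the lines that attain the minimum somewhere contribute to roots; other lines are dominated. Here the surviving (envelope) indices are i = 3, i = 2, i = 1, i = 0.
Intersections between consecutive envelope lines give the roots: for adjacent envelope indices i < j the intersection is x = (a_i − a_j) / (j − i). Reading off the sorted break points: {1, 6, 8}.
Verification: at each break x_0, at least two indices attain the minimum of min_i(a_i + i · x_0).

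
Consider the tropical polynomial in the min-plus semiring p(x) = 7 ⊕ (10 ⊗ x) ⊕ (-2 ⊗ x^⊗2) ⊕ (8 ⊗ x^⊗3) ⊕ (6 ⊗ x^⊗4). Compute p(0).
p(0) = -2

A tropical monomial a ⊗ x^⊗i evaluates to a + i · x. Evaluating each term at x = 0:
  Term 0 contributes 7 + 0 · 0 = 7
  Term 1 contributes 10 + 1 · 0 = 10
  Term 2 contributes -2 + 2 · 0 = -2
  Term 3 contributes 8 + 3 · 0 = 8
  Term 4 contributes 6 + 4 · 0 = 6
p(0) = ⊕ of these = min[7, 10, -2, 8, 6] = -2.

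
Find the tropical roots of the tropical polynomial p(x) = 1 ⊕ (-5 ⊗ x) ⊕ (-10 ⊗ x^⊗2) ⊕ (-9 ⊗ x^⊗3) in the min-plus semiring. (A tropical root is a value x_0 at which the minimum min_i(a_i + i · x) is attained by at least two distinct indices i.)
Roots: {-1, 5, 6}

Each tropical root is a break point of the lower envelope of the lines y = a_i + i · x (there are 4 lines, with slopes 0, 1, ..., 3). Only the lines that attain the minimum somewhere contribute to roots; other lines are dominated. Here the surviving (envelope) indices are i = 3, i = 2, i = 1, i = 0.
Intersections between consecutive envelope lines give the roots: for adjacent envelope indices i < j the intersection is x = (a_i − a_j) / (j − i). Reading off the sorted break points: {-1, 5, 6}.
Verification: at each break x_0, at least two indices attain the minimum of min_i(a_i + i · x_0).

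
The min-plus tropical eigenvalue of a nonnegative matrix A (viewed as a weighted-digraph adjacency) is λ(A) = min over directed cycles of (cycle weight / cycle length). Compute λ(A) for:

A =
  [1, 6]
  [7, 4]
λ(A) = 1

Enumerate directed cycles and compute their means (weight / length). Sample:
  cycle 0 → 0: weight = 1, length = 1, mean = 1/1 ≈ 1.000
  cycle 1 → 1: weight = 4, length = 1, mean = 4/1 ≈ 4.000
  cycle 0 → 1 → 0: weight = 13, length = 2, mean = 13/2 ≈ 6.500
  cycle 1 → 0 → 1: weight = 13, length = 2, mean = 13/2 ≈ 6.500
Minimum mean = 1.000, attained e.g. along the cycle 0 → 0 with weight 1 and length 1. So λ(A) = 1/1 = 1.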